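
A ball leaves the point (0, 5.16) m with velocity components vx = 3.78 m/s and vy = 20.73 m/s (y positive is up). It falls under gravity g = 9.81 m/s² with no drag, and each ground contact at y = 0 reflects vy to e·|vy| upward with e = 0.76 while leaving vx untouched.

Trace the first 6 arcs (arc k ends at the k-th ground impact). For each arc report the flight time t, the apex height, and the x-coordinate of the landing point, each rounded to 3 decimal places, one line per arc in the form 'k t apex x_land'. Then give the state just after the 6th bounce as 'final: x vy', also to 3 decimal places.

Arc 1: start y=5.160, vy=20.730 → t=4.462, apex=27.063, x_land=16.867, impact vy=-23.043
  bounce: vy ← 0.76·23.043 = 17.513
Arc 2: start y=0.000, vy=17.513 → t=3.570, apex=15.631, x_land=30.363, impact vy=-17.513
  bounce: vy ← 0.76·17.513 = 13.310
Arc 3: start y=0.000, vy=13.310 → t=2.713, apex=9.029, x_land=40.619, impact vy=-13.310
  bounce: vy ← 0.76·13.310 = 10.115
Arc 4: start y=0.000, vy=10.115 → t=2.062, apex=5.215, x_land=48.415, impact vy=-10.115
  bounce: vy ← 0.76·10.115 = 7.688
Arc 5: start y=0.000, vy=7.688 → t=1.567, apex=3.012, x_land=54.339, impact vy=-7.688
  bounce: vy ← 0.76·7.688 = 5.843
Arc 6: start y=0.000, vy=5.843 → t=1.191, apex=1.740, x_land=58.842, impact vy=-5.843
  bounce: vy ← 0.76·5.843 = 4.440

1 4.462 27.063 16.867
2 3.570 15.631 30.363
3 2.713 9.029 40.619
4 2.062 5.215 48.415
5 1.567 3.012 54.339
6 1.191 1.740 58.842
final: 58.842 4.440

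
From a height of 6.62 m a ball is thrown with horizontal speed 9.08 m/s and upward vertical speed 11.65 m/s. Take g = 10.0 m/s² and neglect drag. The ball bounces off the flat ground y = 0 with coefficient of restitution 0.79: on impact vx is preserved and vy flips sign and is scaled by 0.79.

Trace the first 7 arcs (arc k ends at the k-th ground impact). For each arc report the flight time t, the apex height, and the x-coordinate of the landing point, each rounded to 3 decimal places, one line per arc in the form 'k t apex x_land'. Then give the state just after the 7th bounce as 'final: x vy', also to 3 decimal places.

Arc 1: start y=6.620, vy=11.650 → t=2.802, apex=13.406, x_land=25.446, impact vy=-16.374
  bounce: vy ← 0.79·16.374 = 12.936
Arc 2: start y=0.000, vy=12.936 → t=2.587, apex=8.367, x_land=48.938, impact vy=-12.936
  bounce: vy ← 0.79·12.936 = 10.219
Arc 3: start y=0.000, vy=10.219 → t=2.044, apex=5.222, x_land=67.496, impact vy=-10.219
  bounce: vy ← 0.79·10.219 = 8.073
Arc 4: start y=0.000, vy=8.073 → t=1.615, apex=3.259, x_land=82.157, impact vy=-8.073
  bounce: vy ← 0.79·8.073 = 6.378
Arc 5: start y=0.000, vy=6.378 → t=1.276, apex=2.034, x_land=93.739, impact vy=-6.378
  bounce: vy ← 0.79·6.378 = 5.039
Arc 6: start y=0.000, vy=5.039 → t=1.008, apex=1.269, x_land=102.889, impact vy=-5.039
  bounce: vy ← 0.79·5.039 = 3.980
Arc 7: start y=0.000, vy=3.980 → t=0.796, apex=0.792, x_land=110.117, impact vy=-3.980
  bounce: vy ← 0.79·3.980 = 3.145

1 2.802 13.406 25.446
2 2.587 8.367 48.938
3 2.044 5.222 67.496
4 1.615 3.259 82.157
5 1.276 2.034 93.739
6 1.008 1.269 102.889
7 0.796 0.792 110.117
final: 110.117 3.145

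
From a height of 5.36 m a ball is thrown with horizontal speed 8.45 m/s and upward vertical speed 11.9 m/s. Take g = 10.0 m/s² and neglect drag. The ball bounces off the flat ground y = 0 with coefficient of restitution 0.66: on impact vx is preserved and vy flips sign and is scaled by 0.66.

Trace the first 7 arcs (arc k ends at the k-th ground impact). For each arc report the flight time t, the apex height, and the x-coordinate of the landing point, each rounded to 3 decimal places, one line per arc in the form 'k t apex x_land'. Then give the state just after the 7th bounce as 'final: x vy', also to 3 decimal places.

1 2.767 12.441 23.384
2 2.082 5.419 40.978
3 1.374 2.361 52.590
4 0.907 1.028 60.254
5 0.599 0.448 65.312
6 0.395 0.195 68.651
7 0.261 0.085 70.854
final: 70.854 0.860

Arc 1: start y=5.360, vy=11.900 → t=2.767, apex=12.441, x_land=23.384, impact vy=-15.774
  bounce: vy ← 0.66·15.774 = 10.411
Arc 2: start y=0.000, vy=10.411 → t=2.082, apex=5.419, x_land=40.978, impact vy=-10.411
  bounce: vy ← 0.66·10.411 = 6.871
Arc 3: start y=0.000, vy=6.871 → t=1.374, apex=2.361, x_land=52.590, impact vy=-6.871
  bounce: vy ← 0.66·6.871 = 4.535
Arc 4: start y=0.000, vy=4.535 → t=0.907, apex=1.028, x_land=60.254, impact vy=-4.535
  bounce: vy ← 0.66·4.535 = 2.993
Arc 5: start y=0.000, vy=2.993 → t=0.599, apex=0.448, x_land=65.312, impact vy=-2.993
  bounce: vy ← 0.66·2.993 = 1.975
Arc 6: start y=0.000, vy=1.975 → t=0.395, apex=0.195, x_land=68.651, impact vy=-1.975
  bounce: vy ← 0.66·1.975 = 1.304
Arc 7: start y=0.000, vy=1.304 → t=0.261, apex=0.085, x_land=70.854, impact vy=-1.304
  bounce: vy ← 0.66·1.304 = 0.860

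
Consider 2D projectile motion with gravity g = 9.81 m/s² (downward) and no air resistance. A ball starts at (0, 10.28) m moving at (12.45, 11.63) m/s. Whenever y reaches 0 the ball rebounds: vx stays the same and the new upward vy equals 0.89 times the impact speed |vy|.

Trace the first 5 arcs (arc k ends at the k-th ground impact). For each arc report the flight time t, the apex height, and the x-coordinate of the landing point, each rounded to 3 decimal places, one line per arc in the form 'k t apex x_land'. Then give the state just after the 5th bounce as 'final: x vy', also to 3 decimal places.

Arc 1: start y=10.280, vy=11.630 → t=3.057, apex=17.174, x_land=38.056, impact vy=-18.356
  bounce: vy ← 0.89·18.356 = 16.337
Arc 2: start y=0.000, vy=16.337 → t=3.331, apex=13.603, x_land=79.523, impact vy=-16.337
  bounce: vy ← 0.89·16.337 = 14.540
Arc 3: start y=0.000, vy=14.540 → t=2.964, apex=10.775, x_land=116.429, impact vy=-14.540
  bounce: vy ← 0.89·14.540 = 12.941
Arc 4: start y=0.000, vy=12.941 → t=2.638, apex=8.535, x_land=149.275, impact vy=-12.941
  bounce: vy ← 0.89·12.941 = 11.517
Arc 5: start y=0.000, vy=11.517 → t=2.348, apex=6.761, x_land=178.508, impact vy=-11.517
  bounce: vy ← 0.89·11.517 = 10.250

1 3.057 17.174 38.056
2 3.331 13.603 79.523
3 2.964 10.775 116.429
4 2.638 8.535 149.275
5 2.348 6.761 178.508
final: 178.508 10.250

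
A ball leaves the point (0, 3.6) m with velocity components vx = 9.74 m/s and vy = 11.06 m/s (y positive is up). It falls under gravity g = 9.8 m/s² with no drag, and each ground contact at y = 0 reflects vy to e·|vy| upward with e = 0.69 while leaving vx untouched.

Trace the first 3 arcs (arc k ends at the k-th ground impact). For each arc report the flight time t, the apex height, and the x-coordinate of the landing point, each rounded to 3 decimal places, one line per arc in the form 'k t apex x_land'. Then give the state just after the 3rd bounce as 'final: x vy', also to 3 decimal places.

1 2.546 9.841 24.796
2 1.956 4.685 43.844
3 1.349 2.231 56.987
final: 56.987 4.562

Arc 1: start y=3.600, vy=11.060 → t=2.546, apex=9.841, x_land=24.796, impact vy=-13.888
  bounce: vy ← 0.69·13.888 = 9.583
Arc 2: start y=0.000, vy=9.583 → t=1.956, apex=4.685, x_land=43.844, impact vy=-9.583
  bounce: vy ← 0.69·9.583 = 6.612
Arc 3: start y=0.000, vy=6.612 → t=1.349, apex=2.231, x_land=56.987, impact vy=-6.612
  bounce: vy ← 0.69·6.612 = 4.562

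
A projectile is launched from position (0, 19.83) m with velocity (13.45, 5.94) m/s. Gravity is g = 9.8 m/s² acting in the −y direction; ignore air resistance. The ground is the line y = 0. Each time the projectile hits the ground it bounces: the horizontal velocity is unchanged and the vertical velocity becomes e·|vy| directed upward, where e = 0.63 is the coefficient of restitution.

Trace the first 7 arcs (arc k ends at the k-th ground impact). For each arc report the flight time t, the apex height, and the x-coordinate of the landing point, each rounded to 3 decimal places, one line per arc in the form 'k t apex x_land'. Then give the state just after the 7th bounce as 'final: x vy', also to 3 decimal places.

1 2.707 21.630 36.411
2 2.647 8.585 72.017
3 1.668 3.407 94.449
4 1.051 1.352 108.581
5 0.662 0.537 117.484
6 0.417 0.213 123.094
7 0.263 0.085 126.627
final: 126.627 0.811

Arc 1: start y=19.830, vy=5.940 → t=2.707, apex=21.630, x_land=36.411, impact vy=-20.590
  bounce: vy ← 0.63·20.590 = 12.972
Arc 2: start y=0.000, vy=12.972 → t=2.647, apex=8.585, x_land=72.017, impact vy=-12.972
  bounce: vy ← 0.63·12.972 = 8.172
Arc 3: start y=0.000, vy=8.172 → t=1.668, apex=3.407, x_land=94.449, impact vy=-8.172
  bounce: vy ← 0.63·8.172 = 5.148
Arc 4: start y=0.000, vy=5.148 → t=1.051, apex=1.352, x_land=108.581, impact vy=-5.148
  bounce: vy ← 0.63·5.148 = 3.244
Arc 5: start y=0.000, vy=3.244 → t=0.662, apex=0.537, x_land=117.484, impact vy=-3.244
  bounce: vy ← 0.63·3.244 = 2.043
Arc 6: start y=0.000, vy=2.043 → t=0.417, apex=0.213, x_land=123.094, impact vy=-2.043
  bounce: vy ← 0.63·2.043 = 1.287
Arc 7: start y=0.000, vy=1.287 → t=0.263, apex=0.085, x_land=126.627, impact vy=-1.287
  bounce: vy ← 0.63·1.287 = 0.811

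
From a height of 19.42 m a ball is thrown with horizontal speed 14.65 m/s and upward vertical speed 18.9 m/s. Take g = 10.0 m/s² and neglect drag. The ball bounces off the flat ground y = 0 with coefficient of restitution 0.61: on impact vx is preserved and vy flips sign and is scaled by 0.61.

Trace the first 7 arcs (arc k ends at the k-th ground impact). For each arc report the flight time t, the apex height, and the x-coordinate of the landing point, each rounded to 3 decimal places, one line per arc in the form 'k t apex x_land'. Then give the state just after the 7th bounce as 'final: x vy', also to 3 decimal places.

Arc 1: start y=19.420, vy=18.900 → t=4.621, apex=37.280, x_land=67.692, impact vy=-27.306
  bounce: vy ← 0.61·27.306 = 16.657
Arc 2: start y=0.000, vy=16.657 → t=3.331, apex=13.872, x_land=116.495, impact vy=-16.657
  bounce: vy ← 0.61·16.657 = 10.161
Arc 3: start y=0.000, vy=10.161 → t=2.032, apex=5.162, x_land=146.266, impact vy=-10.161
  bounce: vy ← 0.61·10.161 = 6.198
Arc 4: start y=0.000, vy=6.198 → t=1.240, apex=1.921, x_land=164.426, impact vy=-6.198
  bounce: vy ← 0.61·6.198 = 3.781
Arc 5: start y=0.000, vy=3.781 → t=0.756, apex=0.715, x_land=175.503, impact vy=-3.781
  bounce: vy ← 0.61·3.781 = 2.306
Arc 6: start y=0.000, vy=2.306 → t=0.461, apex=0.266, x_land=182.260, impact vy=-2.306
  bounce: vy ← 0.61·2.306 = 1.407
Arc 7: start y=0.000, vy=1.407 → t=0.281, apex=0.099, x_land=186.382, impact vy=-1.407
  bounce: vy ← 0.61·1.407 = 0.858

1 4.621 37.280 67.692
2 3.331 13.872 116.495
3 2.032 5.162 146.266
4 1.240 1.921 164.426
5 0.756 0.715 175.503
6 0.461 0.266 182.260
7 0.281 0.099 186.382
final: 186.382 0.858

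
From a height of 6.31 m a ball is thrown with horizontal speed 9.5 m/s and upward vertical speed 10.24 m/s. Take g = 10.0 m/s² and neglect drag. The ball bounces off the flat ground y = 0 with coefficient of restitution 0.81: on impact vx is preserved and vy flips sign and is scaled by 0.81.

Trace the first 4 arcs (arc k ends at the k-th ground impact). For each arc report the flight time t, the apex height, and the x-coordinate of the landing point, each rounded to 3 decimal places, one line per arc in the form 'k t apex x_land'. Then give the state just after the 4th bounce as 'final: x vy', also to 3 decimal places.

1 2.544 11.553 24.169
2 2.462 7.580 47.562
3 1.995 4.973 66.511
4 1.616 3.263 81.860
final: 81.860 6.543

Arc 1: start y=6.310, vy=10.240 → t=2.544, apex=11.553, x_land=24.169, impact vy=-15.201
  bounce: vy ← 0.81·15.201 = 12.312
Arc 2: start y=0.000, vy=12.312 → t=2.462, apex=7.580, x_land=47.562, impact vy=-12.312
  bounce: vy ← 0.81·12.312 = 9.973
Arc 3: start y=0.000, vy=9.973 → t=1.995, apex=4.973, x_land=66.511, impact vy=-9.973
  bounce: vy ← 0.81·9.973 = 8.078
Arc 4: start y=0.000, vy=8.078 → t=1.616, apex=3.263, x_land=81.860, impact vy=-8.078
  bounce: vy ← 0.81·8.078 = 6.543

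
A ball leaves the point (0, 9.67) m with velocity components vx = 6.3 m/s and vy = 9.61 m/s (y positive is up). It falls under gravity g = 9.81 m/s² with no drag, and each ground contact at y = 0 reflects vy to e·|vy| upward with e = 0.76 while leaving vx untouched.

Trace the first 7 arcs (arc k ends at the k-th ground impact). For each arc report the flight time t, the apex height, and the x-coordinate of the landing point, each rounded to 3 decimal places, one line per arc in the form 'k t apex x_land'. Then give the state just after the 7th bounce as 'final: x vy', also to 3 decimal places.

1 2.692 14.377 16.957
2 2.602 8.304 33.352
3 1.978 4.796 45.812
4 1.503 2.770 55.281
5 1.142 1.600 62.478
6 0.868 0.924 67.948
7 0.660 0.534 72.105
final: 72.105 2.460

Arc 1: start y=9.670, vy=9.610 → t=2.692, apex=14.377, x_land=16.957, impact vy=-16.795
  bounce: vy ← 0.76·16.795 = 12.764
Arc 2: start y=0.000, vy=12.764 → t=2.602, apex=8.304, x_land=33.352, impact vy=-12.764
  bounce: vy ← 0.76·12.764 = 9.701
Arc 3: start y=0.000, vy=9.701 → t=1.978, apex=4.796, x_land=45.812, impact vy=-9.701
  bounce: vy ← 0.76·9.701 = 7.373
Arc 4: start y=0.000, vy=7.373 → t=1.503, apex=2.770, x_land=55.281, impact vy=-7.373
  bounce: vy ← 0.76·7.373 = 5.603
Arc 5: start y=0.000, vy=5.603 → t=1.142, apex=1.600, x_land=62.478, impact vy=-5.603
  bounce: vy ← 0.76·5.603 = 4.258
Arc 6: start y=0.000, vy=4.258 → t=0.868, apex=0.924, x_land=67.948, impact vy=-4.258
  bounce: vy ← 0.76·4.258 = 3.236
Arc 7: start y=0.000, vy=3.236 → t=0.660, apex=0.534, x_land=72.105, impact vy=-3.236
  bounce: vy ← 0.76·3.236 = 2.460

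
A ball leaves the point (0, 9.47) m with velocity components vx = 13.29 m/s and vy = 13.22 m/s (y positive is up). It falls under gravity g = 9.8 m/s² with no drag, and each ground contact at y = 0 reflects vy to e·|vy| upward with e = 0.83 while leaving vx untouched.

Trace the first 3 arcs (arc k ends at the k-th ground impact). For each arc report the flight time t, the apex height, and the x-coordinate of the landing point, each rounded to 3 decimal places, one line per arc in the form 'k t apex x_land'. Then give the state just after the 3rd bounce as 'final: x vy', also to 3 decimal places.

1 3.286 18.387 43.672
2 3.216 12.667 86.408
3 2.669 8.726 121.878
final: 121.878 10.855

Arc 1: start y=9.470, vy=13.220 → t=3.286, apex=18.387, x_land=43.672, impact vy=-18.984
  bounce: vy ← 0.83·18.984 = 15.756
Arc 2: start y=0.000, vy=15.756 → t=3.216, apex=12.667, x_land=86.408, impact vy=-15.756
  bounce: vy ← 0.83·15.756 = 13.078
Arc 3: start y=0.000, vy=13.078 → t=2.669, apex=8.726, x_land=121.878, impact vy=-13.078
  bounce: vy ← 0.83·13.078 = 10.855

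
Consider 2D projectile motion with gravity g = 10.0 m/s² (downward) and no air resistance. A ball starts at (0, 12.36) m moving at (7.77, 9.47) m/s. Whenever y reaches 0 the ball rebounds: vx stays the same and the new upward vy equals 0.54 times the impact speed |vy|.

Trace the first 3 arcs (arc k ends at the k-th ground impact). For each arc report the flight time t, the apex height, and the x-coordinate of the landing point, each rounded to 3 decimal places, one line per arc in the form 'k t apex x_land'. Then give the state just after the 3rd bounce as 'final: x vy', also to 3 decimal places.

Arc 1: start y=12.360, vy=9.470 → t=2.782, apex=16.844, x_land=21.619, impact vy=-18.354
  bounce: vy ← 0.54·18.354 = 9.911
Arc 2: start y=0.000, vy=9.911 → t=1.982, apex=4.912, x_land=37.022, impact vy=-9.911
  bounce: vy ← 0.54·9.911 = 5.352
Arc 3: start y=0.000, vy=5.352 → t=1.070, apex=1.432, x_land=45.339, impact vy=-5.352
  bounce: vy ← 0.54·5.352 = 2.890

1 2.782 16.844 21.619
2 1.982 4.912 37.022
3 1.070 1.432 45.339
final: 45.339 2.890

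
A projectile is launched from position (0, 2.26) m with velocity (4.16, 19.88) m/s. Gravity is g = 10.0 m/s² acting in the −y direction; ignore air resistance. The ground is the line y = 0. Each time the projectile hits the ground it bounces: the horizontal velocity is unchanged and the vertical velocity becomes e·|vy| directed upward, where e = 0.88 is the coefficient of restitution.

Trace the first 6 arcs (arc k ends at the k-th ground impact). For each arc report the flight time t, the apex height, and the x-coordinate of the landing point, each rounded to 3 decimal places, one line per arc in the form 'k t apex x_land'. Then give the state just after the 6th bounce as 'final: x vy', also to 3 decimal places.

1 4.087 22.021 17.000
2 3.694 17.053 32.365
3 3.250 13.206 45.887
4 2.860 10.227 57.786
5 2.517 7.919 68.256
6 2.215 6.133 77.471
final: 77.471 9.746

Arc 1: start y=2.260, vy=19.880 → t=4.087, apex=22.021, x_land=17.000, impact vy=-20.986
  bounce: vy ← 0.88·20.986 = 18.468
Arc 2: start y=0.000, vy=18.468 → t=3.694, apex=17.053, x_land=32.365, impact vy=-18.468
  bounce: vy ← 0.88·18.468 = 16.252
Arc 3: start y=0.000, vy=16.252 → t=3.250, apex=13.206, x_land=45.887, impact vy=-16.252
  bounce: vy ← 0.88·16.252 = 14.301
Arc 4: start y=0.000, vy=14.301 → t=2.860, apex=10.227, x_land=57.786, impact vy=-14.301
  bounce: vy ← 0.88·14.301 = 12.585
Arc 5: start y=0.000, vy=12.585 → t=2.517, apex=7.919, x_land=68.256, impact vy=-12.585
  bounce: vy ← 0.88·12.585 = 11.075
Arc 6: start y=0.000, vy=11.075 → t=2.215, apex=6.133, x_land=77.471, impact vy=-11.075
  bounce: vy ← 0.88·11.075 = 9.746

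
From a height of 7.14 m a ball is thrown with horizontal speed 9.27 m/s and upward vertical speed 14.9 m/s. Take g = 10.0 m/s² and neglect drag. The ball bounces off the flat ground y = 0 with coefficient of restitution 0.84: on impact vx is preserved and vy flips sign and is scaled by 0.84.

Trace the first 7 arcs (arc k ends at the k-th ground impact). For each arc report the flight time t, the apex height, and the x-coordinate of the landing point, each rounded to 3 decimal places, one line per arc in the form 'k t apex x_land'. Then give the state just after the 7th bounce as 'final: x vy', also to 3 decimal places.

Arc 1: start y=7.140, vy=14.900 → t=3.400, apex=18.241, x_land=31.518, impact vy=-19.100
  bounce: vy ← 0.84·19.100 = 16.044
Arc 2: start y=0.000, vy=16.044 → t=3.209, apex=12.870, x_land=61.264, impact vy=-16.044
  bounce: vy ← 0.84·16.044 = 13.477
Arc 3: start y=0.000, vy=13.477 → t=2.695, apex=9.081, x_land=86.250, impact vy=-13.477
  bounce: vy ← 0.84·13.477 = 11.321
Arc 4: start y=0.000, vy=11.321 → t=2.264, apex=6.408, x_land=107.238, impact vy=-11.321
  bounce: vy ← 0.84·11.321 = 9.509
Arc 5: start y=0.000, vy=9.509 → t=1.902, apex=4.521, x_land=124.869, impact vy=-9.509
  bounce: vy ← 0.84·9.509 = 7.988
Arc 6: start y=0.000, vy=7.988 → t=1.598, apex=3.190, x_land=139.678, impact vy=-7.988
  bounce: vy ← 0.84·7.988 = 6.710
Arc 7: start y=0.000, vy=6.710 → t=1.342, apex=2.251, x_land=152.118, impact vy=-6.710
  bounce: vy ← 0.84·6.710 = 5.636

1 3.400 18.241 31.518
2 3.209 12.870 61.264
3 2.695 9.081 86.250
4 2.264 6.408 107.238
5 1.902 4.521 124.869
6 1.598 3.190 139.678
7 1.342 2.251 152.118
final: 152.118 5.636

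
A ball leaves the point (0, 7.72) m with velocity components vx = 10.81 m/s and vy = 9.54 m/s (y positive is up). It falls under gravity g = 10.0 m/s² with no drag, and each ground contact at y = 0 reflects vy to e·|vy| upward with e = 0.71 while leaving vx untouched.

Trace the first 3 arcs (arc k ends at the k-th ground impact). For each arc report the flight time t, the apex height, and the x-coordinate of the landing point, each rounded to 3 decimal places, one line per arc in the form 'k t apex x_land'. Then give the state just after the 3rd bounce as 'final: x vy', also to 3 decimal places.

1 2.521 12.271 27.247
2 2.225 6.186 51.294
3 1.579 3.118 68.368
final: 68.368 5.607

Arc 1: start y=7.720, vy=9.540 → t=2.521, apex=12.271, x_land=27.247, impact vy=-15.666
  bounce: vy ← 0.71·15.666 = 11.123
Arc 2: start y=0.000, vy=11.123 → t=2.225, apex=6.186, x_land=51.294, impact vy=-11.123
  bounce: vy ← 0.71·11.123 = 7.897
Arc 3: start y=0.000, vy=7.897 → t=1.579, apex=3.118, x_land=68.368, impact vy=-7.897
  bounce: vy ← 0.71·7.897 = 5.607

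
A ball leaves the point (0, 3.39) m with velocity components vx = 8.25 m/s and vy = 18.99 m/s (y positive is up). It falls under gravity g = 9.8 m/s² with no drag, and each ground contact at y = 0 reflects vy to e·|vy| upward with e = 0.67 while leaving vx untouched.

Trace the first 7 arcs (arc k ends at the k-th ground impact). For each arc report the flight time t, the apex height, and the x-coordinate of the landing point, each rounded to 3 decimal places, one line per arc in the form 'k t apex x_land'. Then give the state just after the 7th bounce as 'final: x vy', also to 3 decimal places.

1 4.046 21.789 33.383
2 2.826 9.781 56.695
3 1.893 4.391 72.314
4 1.268 1.971 82.779
5 0.850 0.885 89.791
6 0.569 0.397 94.488
7 0.382 0.178 97.636
final: 97.636 1.252

Arc 1: start y=3.390, vy=18.990 → t=4.046, apex=21.789, x_land=33.383, impact vy=-20.666
  bounce: vy ← 0.67·20.666 = 13.846
Arc 2: start y=0.000, vy=13.846 → t=2.826, apex=9.781, x_land=56.695, impact vy=-13.846
  bounce: vy ← 0.67·13.846 = 9.277
Arc 3: start y=0.000, vy=9.277 → t=1.893, apex=4.391, x_land=72.314, impact vy=-9.277
  bounce: vy ← 0.67·9.277 = 6.215
Arc 4: start y=0.000, vy=6.215 → t=1.268, apex=1.971, x_land=82.779, impact vy=-6.215
  bounce: vy ← 0.67·6.215 = 4.164
Arc 5: start y=0.000, vy=4.164 → t=0.850, apex=0.885, x_land=89.791, impact vy=-4.164
  bounce: vy ← 0.67·4.164 = 2.790
Arc 6: start y=0.000, vy=2.790 → t=0.569, apex=0.397, x_land=94.488, impact vy=-2.790
  bounce: vy ← 0.67·2.790 = 1.869
Arc 7: start y=0.000, vy=1.869 → t=0.382, apex=0.178, x_land=97.636, impact vy=-1.869
  bounce: vy ← 0.67·1.869 = 1.252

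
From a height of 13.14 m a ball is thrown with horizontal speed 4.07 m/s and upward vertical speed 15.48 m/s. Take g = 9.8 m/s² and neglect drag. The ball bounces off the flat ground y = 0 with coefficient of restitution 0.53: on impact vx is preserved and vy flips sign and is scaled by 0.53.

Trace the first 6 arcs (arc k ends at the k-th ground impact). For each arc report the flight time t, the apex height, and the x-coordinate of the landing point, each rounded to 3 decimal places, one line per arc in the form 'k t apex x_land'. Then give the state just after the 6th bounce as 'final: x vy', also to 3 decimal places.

Arc 1: start y=13.140, vy=15.480 → t=3.855, apex=25.366, x_land=15.689, impact vy=-22.297
  bounce: vy ← 0.53·22.297 = 11.818
Arc 2: start y=0.000, vy=11.818 → t=2.412, apex=7.125, x_land=25.505, impact vy=-11.818
  bounce: vy ← 0.53·11.818 = 6.263
Arc 3: start y=0.000, vy=6.263 → t=1.278, apex=2.002, x_land=30.707, impact vy=-6.263
  bounce: vy ← 0.53·6.263 = 3.320
Arc 4: start y=0.000, vy=3.320 → t=0.677, apex=0.562, x_land=33.465, impact vy=-3.320
  bounce: vy ← 0.53·3.320 = 1.759
Arc 5: start y=0.000, vy=1.759 → t=0.359, apex=0.158, x_land=34.926, impact vy=-1.759
  bounce: vy ← 0.53·1.759 = 0.932
Arc 6: start y=0.000, vy=0.932 → t=0.190, apex=0.044, x_land=35.701, impact vy=-0.932
  bounce: vy ← 0.53·0.932 = 0.494

1 3.855 25.366 15.689
2 2.412 7.125 25.505
3 1.278 2.002 30.707
4 0.677 0.562 33.465
5 0.359 0.158 34.926
6 0.190 0.044 35.701
final: 35.701 0.494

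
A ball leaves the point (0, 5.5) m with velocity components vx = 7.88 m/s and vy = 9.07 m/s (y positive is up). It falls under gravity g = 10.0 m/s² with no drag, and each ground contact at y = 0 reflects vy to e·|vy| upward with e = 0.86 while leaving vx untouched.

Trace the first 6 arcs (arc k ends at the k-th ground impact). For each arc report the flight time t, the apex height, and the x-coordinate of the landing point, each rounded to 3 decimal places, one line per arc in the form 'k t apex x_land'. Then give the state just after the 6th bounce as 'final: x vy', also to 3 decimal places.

Arc 1: start y=5.500, vy=9.070 → t=2.294, apex=9.613, x_land=18.074, impact vy=-13.866
  bounce: vy ← 0.86·13.866 = 11.925
Arc 2: start y=0.000, vy=11.925 → t=2.385, apex=7.110, x_land=36.867, impact vy=-11.925
  bounce: vy ← 0.86·11.925 = 10.255
Arc 3: start y=0.000, vy=10.255 → t=2.051, apex=5.259, x_land=53.029, impact vy=-10.255
  bounce: vy ← 0.86·10.255 = 8.820
Arc 4: start y=0.000, vy=8.820 → t=1.764, apex=3.889, x_land=66.929, impact vy=-8.820
  bounce: vy ← 0.86·8.820 = 7.585
Arc 5: start y=0.000, vy=7.585 → t=1.517, apex=2.876, x_land=78.882, impact vy=-7.585
  bounce: vy ← 0.86·7.585 = 6.523
Arc 6: start y=0.000, vy=6.523 → t=1.305, apex=2.127, x_land=89.163, impact vy=-6.523
  bounce: vy ← 0.86·6.523 = 5.610

1 2.294 9.613 18.074
2 2.385 7.110 36.867
3 2.051 5.259 53.029
4 1.764 3.889 66.929
5 1.517 2.876 78.882
6 1.305 2.127 89.163
final: 89.163 5.610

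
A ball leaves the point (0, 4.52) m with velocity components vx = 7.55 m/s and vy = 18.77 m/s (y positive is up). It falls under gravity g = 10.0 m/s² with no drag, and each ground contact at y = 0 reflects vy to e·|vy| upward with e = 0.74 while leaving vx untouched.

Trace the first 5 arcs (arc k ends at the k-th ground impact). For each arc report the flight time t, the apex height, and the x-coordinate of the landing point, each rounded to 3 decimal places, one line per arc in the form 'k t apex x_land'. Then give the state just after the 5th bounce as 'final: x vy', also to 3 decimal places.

Arc 1: start y=4.520, vy=18.770 → t=3.981, apex=22.136, x_land=30.057, impact vy=-21.041
  bounce: vy ← 0.74·21.041 = 15.570
Arc 2: start y=0.000, vy=15.570 → t=3.114, apex=12.121, x_land=53.568, impact vy=-15.570
  bounce: vy ← 0.74·15.570 = 11.522
Arc 3: start y=0.000, vy=11.522 → t=2.304, apex=6.638, x_land=70.966, impact vy=-11.522
  bounce: vy ← 0.74·11.522 = 8.526
Arc 4: start y=0.000, vy=8.526 → t=1.705, apex=3.635, x_land=83.841, impact vy=-8.526
  bounce: vy ← 0.74·8.526 = 6.309
Arc 5: start y=0.000, vy=6.309 → t=1.262, apex=1.990, x_land=93.368, impact vy=-6.309
  bounce: vy ← 0.74·6.309 = 4.669

1 3.981 22.136 30.057
2 3.114 12.121 53.568
3 2.304 6.638 70.966
4 1.705 3.635 83.841
5 1.262 1.990 93.368
final: 93.368 4.669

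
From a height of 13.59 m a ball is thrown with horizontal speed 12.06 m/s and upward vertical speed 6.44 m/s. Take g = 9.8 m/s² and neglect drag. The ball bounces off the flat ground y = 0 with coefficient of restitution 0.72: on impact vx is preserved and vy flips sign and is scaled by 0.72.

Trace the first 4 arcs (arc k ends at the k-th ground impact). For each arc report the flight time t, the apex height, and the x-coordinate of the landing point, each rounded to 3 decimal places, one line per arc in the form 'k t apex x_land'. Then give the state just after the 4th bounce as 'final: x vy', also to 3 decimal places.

Arc 1: start y=13.590, vy=6.440 → t=2.447, apex=15.706, x_land=29.517, impact vy=-17.545
  bounce: vy ← 0.72·17.545 = 12.633
Arc 2: start y=0.000, vy=12.633 → t=2.578, apex=8.142, x_land=60.608, impact vy=-12.633
  bounce: vy ← 0.72·12.633 = 9.095
Arc 3: start y=0.000, vy=9.095 → t=1.856, apex=4.221, x_land=82.994, impact vy=-9.095
  bounce: vy ← 0.72·9.095 = 6.549
Arc 4: start y=0.000, vy=6.549 → t=1.336, apex=2.188, x_land=99.112, impact vy=-6.549
  bounce: vy ← 0.72·6.549 = 4.715

1 2.447 15.706 29.517
2 2.578 8.142 60.608
3 1.856 4.221 82.994
4 1.336 2.188 99.112
final: 99.112 4.715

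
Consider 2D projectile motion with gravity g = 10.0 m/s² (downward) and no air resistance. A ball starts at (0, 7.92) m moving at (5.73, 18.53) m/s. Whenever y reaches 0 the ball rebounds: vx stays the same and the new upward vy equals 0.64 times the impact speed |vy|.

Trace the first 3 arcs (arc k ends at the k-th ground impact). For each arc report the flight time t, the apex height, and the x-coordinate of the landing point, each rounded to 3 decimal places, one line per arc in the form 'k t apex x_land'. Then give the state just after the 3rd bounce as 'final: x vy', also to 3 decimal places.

1 4.093 25.088 23.453
2 2.867 10.276 39.882
3 1.835 4.209 50.397
final: 50.397 5.872

Arc 1: start y=7.920, vy=18.530 → t=4.093, apex=25.088, x_land=23.453, impact vy=-22.400
  bounce: vy ← 0.64·22.400 = 14.336
Arc 2: start y=0.000, vy=14.336 → t=2.867, apex=10.276, x_land=39.882, impact vy=-14.336
  bounce: vy ← 0.64·14.336 = 9.175
Arc 3: start y=0.000, vy=9.175 → t=1.835, apex=4.209, x_land=50.397, impact vy=-9.175
  bounce: vy ← 0.64·9.175 = 5.872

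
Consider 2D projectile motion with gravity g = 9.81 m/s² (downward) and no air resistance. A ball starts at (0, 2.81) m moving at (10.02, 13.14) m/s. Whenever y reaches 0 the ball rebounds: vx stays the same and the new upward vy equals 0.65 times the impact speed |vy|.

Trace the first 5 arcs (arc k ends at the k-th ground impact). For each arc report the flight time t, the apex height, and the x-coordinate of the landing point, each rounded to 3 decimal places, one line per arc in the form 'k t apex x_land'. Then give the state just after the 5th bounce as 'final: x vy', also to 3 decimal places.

Arc 1: start y=2.810, vy=13.140 → t=2.878, apex=11.610, x_land=28.837, impact vy=-15.093
  bounce: vy ← 0.65·15.093 = 9.810
Arc 2: start y=0.000, vy=9.810 → t=2.000, apex=4.905, x_land=48.878, impact vy=-9.810
  bounce: vy ← 0.65·9.810 = 6.377
Arc 3: start y=0.000, vy=6.377 → t=1.300, apex=2.072, x_land=61.904, impact vy=-6.377
  bounce: vy ← 0.65·6.377 = 4.145
Arc 4: start y=0.000, vy=4.145 → t=0.845, apex=0.876, x_land=70.371, impact vy=-4.145
  bounce: vy ← 0.65·4.145 = 2.694
Arc 5: start y=0.000, vy=2.694 → t=0.549, apex=0.370, x_land=75.875, impact vy=-2.694
  bounce: vy ← 0.65·2.694 = 1.751

1 2.878 11.610 28.837
2 2.000 4.905 48.878
3 1.300 2.072 61.904
4 0.845 0.876 70.371
5 0.549 0.370 75.875
final: 75.875 1.751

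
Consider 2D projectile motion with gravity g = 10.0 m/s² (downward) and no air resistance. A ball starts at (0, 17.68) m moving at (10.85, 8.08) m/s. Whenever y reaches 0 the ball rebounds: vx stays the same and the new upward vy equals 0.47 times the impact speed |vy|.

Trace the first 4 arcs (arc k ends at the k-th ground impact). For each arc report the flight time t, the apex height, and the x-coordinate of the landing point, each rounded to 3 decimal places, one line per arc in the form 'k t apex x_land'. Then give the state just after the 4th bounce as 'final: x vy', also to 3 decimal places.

Arc 1: start y=17.680, vy=8.080 → t=2.855, apex=20.944, x_land=30.973, impact vy=-20.467
  bounce: vy ← 0.47·20.467 = 9.619
Arc 2: start y=0.000, vy=9.619 → t=1.924, apex=4.627, x_land=51.847, impact vy=-9.619
  bounce: vy ← 0.47·9.619 = 4.521
Arc 3: start y=0.000, vy=4.521 → t=0.904, apex=1.022, x_land=61.658, impact vy=-4.521
  bounce: vy ← 0.47·4.521 = 2.125
Arc 4: start y=0.000, vy=2.125 → t=0.425, apex=0.226, x_land=66.269, impact vy=-2.125
  bounce: vy ← 0.47·2.125 = 0.999

1 2.855 20.944 30.973
2 1.924 4.627 51.847
3 0.904 1.022 61.658
4 0.425 0.226 66.269
final: 66.269 0.999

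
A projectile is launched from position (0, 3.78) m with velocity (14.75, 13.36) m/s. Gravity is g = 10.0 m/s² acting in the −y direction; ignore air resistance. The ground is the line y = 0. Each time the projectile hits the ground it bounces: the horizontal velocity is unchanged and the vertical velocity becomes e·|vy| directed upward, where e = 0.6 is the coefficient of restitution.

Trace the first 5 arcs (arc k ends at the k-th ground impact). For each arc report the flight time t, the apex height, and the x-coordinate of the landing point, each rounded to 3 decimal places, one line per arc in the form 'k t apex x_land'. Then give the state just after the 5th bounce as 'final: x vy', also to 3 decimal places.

Arc 1: start y=3.780, vy=13.360 → t=2.930, apex=12.704, x_land=43.218, impact vy=-15.940
  bounce: vy ← 0.6·15.940 = 9.564
Arc 2: start y=0.000, vy=9.564 → t=1.913, apex=4.574, x_land=71.432, impact vy=-9.564
  bounce: vy ← 0.6·9.564 = 5.738
Arc 3: start y=0.000, vy=5.738 → t=1.148, apex=1.647, x_land=88.360, impact vy=-5.738
  bounce: vy ← 0.6·5.738 = 3.443
Arc 4: start y=0.000, vy=3.443 → t=0.689, apex=0.593, x_land=98.517, impact vy=-3.443
  bounce: vy ← 0.6·3.443 = 2.066
Arc 5: start y=0.000, vy=2.066 → t=0.413, apex=0.213, x_land=104.612, impact vy=-2.066
  bounce: vy ← 0.6·2.066 = 1.240

1 2.930 12.704 43.218
2 1.913 4.574 71.432
3 1.148 1.647 88.360
4 0.689 0.593 98.517
5 0.413 0.213 104.612
final: 104.612 1.240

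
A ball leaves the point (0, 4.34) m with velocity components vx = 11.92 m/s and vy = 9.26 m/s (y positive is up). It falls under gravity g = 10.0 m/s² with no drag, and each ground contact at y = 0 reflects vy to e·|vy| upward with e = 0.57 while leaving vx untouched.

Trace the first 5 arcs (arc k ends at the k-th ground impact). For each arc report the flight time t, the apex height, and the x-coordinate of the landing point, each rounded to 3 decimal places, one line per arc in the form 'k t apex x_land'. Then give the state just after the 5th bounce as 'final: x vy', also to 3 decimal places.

Arc 1: start y=4.340, vy=9.260 → t=2.240, apex=8.627, x_land=26.696, impact vy=-13.136
  bounce: vy ← 0.57·13.136 = 7.487
Arc 2: start y=0.000, vy=7.487 → t=1.497, apex=2.803, x_land=44.546, impact vy=-7.487
  bounce: vy ← 0.57·7.487 = 4.268
Arc 3: start y=0.000, vy=4.268 → t=0.854, apex=0.911, x_land=54.720, impact vy=-4.268
  bounce: vy ← 0.57·4.268 = 2.433
Arc 4: start y=0.000, vy=2.433 → t=0.487, apex=0.296, x_land=60.519, impact vy=-2.433
  bounce: vy ← 0.57·2.433 = 1.387
Arc 5: start y=0.000, vy=1.387 → t=0.277, apex=0.096, x_land=63.825, impact vy=-1.387
  bounce: vy ← 0.57·1.387 = 0.790

1 2.240 8.627 26.696
2 1.497 2.803 44.546
3 0.854 0.911 54.720
4 0.487 0.296 60.519
5 0.277 0.096 63.825
final: 63.825 0.790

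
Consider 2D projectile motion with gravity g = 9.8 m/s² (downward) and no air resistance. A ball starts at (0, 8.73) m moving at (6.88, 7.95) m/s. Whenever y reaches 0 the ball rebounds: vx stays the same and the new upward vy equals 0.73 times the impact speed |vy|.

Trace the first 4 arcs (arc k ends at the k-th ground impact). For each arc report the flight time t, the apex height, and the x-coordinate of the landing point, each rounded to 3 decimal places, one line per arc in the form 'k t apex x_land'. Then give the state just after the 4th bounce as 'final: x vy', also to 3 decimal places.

Arc 1: start y=8.730, vy=7.950 → t=2.373, apex=11.955, x_land=16.328, impact vy=-15.307
  bounce: vy ← 0.73·15.307 = 11.174
Arc 2: start y=0.000, vy=11.174 → t=2.280, apex=6.371, x_land=32.017, impact vy=-11.174
  bounce: vy ← 0.73·11.174 = 8.157
Arc 3: start y=0.000, vy=8.157 → t=1.665, apex=3.395, x_land=43.470, impact vy=-8.157
  bounce: vy ← 0.73·8.157 = 5.955
Arc 4: start y=0.000, vy=5.955 → t=1.215, apex=1.809, x_land=51.831, impact vy=-5.955
  bounce: vy ← 0.73·5.955 = 4.347

1 2.373 11.955 16.328
2 2.280 6.371 32.017
3 1.665 3.395 43.470
4 1.215 1.809 51.831
final: 51.831 4.347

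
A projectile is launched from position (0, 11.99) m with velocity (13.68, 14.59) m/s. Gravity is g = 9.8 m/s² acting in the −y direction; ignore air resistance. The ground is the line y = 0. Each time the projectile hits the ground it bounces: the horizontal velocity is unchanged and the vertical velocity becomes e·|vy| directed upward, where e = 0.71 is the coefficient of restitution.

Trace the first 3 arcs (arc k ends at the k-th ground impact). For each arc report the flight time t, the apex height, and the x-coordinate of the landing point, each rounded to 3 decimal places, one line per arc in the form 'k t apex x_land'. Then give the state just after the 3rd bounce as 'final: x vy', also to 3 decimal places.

Arc 1: start y=11.990, vy=14.590 → t=3.648, apex=22.851, x_land=49.908, impact vy=-21.163
  bounce: vy ← 0.71·21.163 = 15.026
Arc 2: start y=0.000, vy=15.026 → t=3.066, apex=11.519, x_land=91.858, impact vy=-15.026
  bounce: vy ← 0.71·15.026 = 10.668
Arc 3: start y=0.000, vy=10.668 → t=2.177, apex=5.807, x_land=121.642, impact vy=-10.668
  bounce: vy ← 0.71·10.668 = 7.574

1 3.648 22.851 49.908
2 3.066 11.519 91.858
3 2.177 5.807 121.642
final: 121.642 7.574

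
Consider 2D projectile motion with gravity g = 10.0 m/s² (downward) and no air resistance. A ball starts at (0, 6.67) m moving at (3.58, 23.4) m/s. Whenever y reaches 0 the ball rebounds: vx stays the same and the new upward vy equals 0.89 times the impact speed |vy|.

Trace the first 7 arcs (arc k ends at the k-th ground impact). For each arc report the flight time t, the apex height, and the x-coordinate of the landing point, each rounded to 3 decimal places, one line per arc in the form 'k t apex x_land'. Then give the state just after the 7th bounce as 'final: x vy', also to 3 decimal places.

1 4.950 34.048 17.719
2 4.645 26.969 34.348
3 4.134 21.362 49.148
4 3.679 16.921 62.320
5 3.275 13.403 74.043
6 2.914 10.617 84.476
7 2.594 8.410 93.762
final: 93.762 11.542

Arc 1: start y=6.670, vy=23.400 → t=4.950, apex=34.048, x_land=17.719, impact vy=-26.095
  bounce: vy ← 0.89·26.095 = 23.225
Arc 2: start y=0.000, vy=23.225 → t=4.645, apex=26.969, x_land=34.348, impact vy=-23.225
  bounce: vy ← 0.89·23.225 = 20.670
Arc 3: start y=0.000, vy=20.670 → t=4.134, apex=21.362, x_land=49.148, impact vy=-20.670
  bounce: vy ← 0.89·20.670 = 18.396
Arc 4: start y=0.000, vy=18.396 → t=3.679, apex=16.921, x_land=62.320, impact vy=-18.396
  bounce: vy ← 0.89·18.396 = 16.373
Arc 5: start y=0.000, vy=16.373 → t=3.275, apex=13.403, x_land=74.043, impact vy=-16.373
  bounce: vy ← 0.89·16.373 = 14.572
Arc 6: start y=0.000, vy=14.572 → t=2.914, apex=10.617, x_land=84.476, impact vy=-14.572
  bounce: vy ← 0.89·14.572 = 12.969
Arc 7: start y=0.000, vy=12.969 → t=2.594, apex=8.410, x_land=93.762, impact vy=-12.969
  bounce: vy ← 0.89·12.969 = 11.542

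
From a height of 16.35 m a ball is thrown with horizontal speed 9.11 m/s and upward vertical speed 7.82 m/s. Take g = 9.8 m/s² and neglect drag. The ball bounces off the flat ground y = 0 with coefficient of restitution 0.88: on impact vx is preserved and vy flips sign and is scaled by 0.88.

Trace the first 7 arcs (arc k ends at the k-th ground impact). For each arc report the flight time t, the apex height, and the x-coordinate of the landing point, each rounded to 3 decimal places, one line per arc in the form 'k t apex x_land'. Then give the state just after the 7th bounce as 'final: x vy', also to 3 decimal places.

Arc 1: start y=16.350, vy=7.820 → t=2.791, apex=19.470, x_land=25.429, impact vy=-19.535
  bounce: vy ← 0.88·19.535 = 17.191
Arc 2: start y=0.000, vy=17.191 → t=3.508, apex=15.078, x_land=57.390, impact vy=-17.191
  bounce: vy ← 0.88·17.191 = 15.128
Arc 3: start y=0.000, vy=15.128 → t=3.087, apex=11.676, x_land=85.515, impact vy=-15.128
  bounce: vy ← 0.88·15.128 = 13.312
Arc 4: start y=0.000, vy=13.312 → t=2.717, apex=9.042, x_land=110.265, impact vy=-13.312
  bounce: vy ← 0.88·13.312 = 11.715
Arc 5: start y=0.000, vy=11.715 → t=2.391, apex=7.002, x_land=132.046, impact vy=-11.715
  bounce: vy ← 0.88·11.715 = 10.309
Arc 6: start y=0.000, vy=10.309 → t=2.104, apex=5.422, x_land=151.212, impact vy=-10.309
  bounce: vy ← 0.88·10.309 = 9.072
Arc 7: start y=0.000, vy=9.072 → t=1.851, apex=4.199, x_land=168.079, impact vy=-9.072
  bounce: vy ← 0.88·9.072 = 7.983

1 2.791 19.470 25.429
2 3.508 15.078 57.390
3 3.087 11.676 85.515
4 2.717 9.042 110.265
5 2.391 7.002 132.046
6 2.104 5.422 151.212
7 1.851 4.199 168.079
final: 168.079 7.983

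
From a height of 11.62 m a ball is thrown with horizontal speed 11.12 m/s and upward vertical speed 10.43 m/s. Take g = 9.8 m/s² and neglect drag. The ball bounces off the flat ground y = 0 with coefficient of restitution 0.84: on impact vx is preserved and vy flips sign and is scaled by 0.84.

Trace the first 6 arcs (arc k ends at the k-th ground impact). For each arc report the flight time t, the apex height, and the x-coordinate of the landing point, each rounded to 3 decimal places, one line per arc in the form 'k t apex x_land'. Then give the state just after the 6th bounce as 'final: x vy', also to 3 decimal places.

Arc 1: start y=11.620, vy=10.430 → t=2.936, apex=17.170, x_land=32.651, impact vy=-18.345
  bounce: vy ← 0.84·18.345 = 15.410
Arc 2: start y=0.000, vy=15.410 → t=3.145, apex=12.115, x_land=67.621, impact vy=-15.410
  bounce: vy ← 0.84·15.410 = 12.944
Arc 3: start y=0.000, vy=12.944 → t=2.642, apex=8.549, x_land=96.997, impact vy=-12.944
  bounce: vy ← 0.84·12.944 = 10.873
Arc 4: start y=0.000, vy=10.873 → t=2.219, apex=6.032, x_land=121.672, impact vy=-10.873
  bounce: vy ← 0.84·10.873 = 9.133
Arc 5: start y=0.000, vy=9.133 → t=1.864, apex=4.256, x_land=142.399, impact vy=-9.133
  bounce: vy ← 0.84·9.133 = 7.672
Arc 6: start y=0.000, vy=7.672 → t=1.566, apex=3.003, x_land=159.810, impact vy=-7.672
  bounce: vy ← 0.84·7.672 = 6.445

1 2.936 17.170 32.651
2 3.145 12.115 67.621
3 2.642 8.549 96.997
4 2.219 6.032 121.672
5 1.864 4.256 142.399
6 1.566 3.003 159.810
final: 159.810 6.445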